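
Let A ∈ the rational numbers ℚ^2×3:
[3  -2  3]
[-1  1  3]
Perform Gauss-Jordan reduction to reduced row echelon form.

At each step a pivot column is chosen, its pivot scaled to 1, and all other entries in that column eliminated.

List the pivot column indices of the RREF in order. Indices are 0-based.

pivot columns: 0, 1

step 1: normalize row 0 (÷3) = (1, -2/3, 1)
  row 1: subtract -1×row0 = (0, 1/3, 4)
step 2: normalize row 1 (÷1/3) = (0, 1, 12)
  row 0: subtract -2/3×row1 = (1, 0, 9)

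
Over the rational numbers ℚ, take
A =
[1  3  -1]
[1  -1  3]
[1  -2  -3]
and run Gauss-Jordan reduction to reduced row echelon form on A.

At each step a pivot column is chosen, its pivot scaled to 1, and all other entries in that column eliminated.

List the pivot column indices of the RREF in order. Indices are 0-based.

pivot columns: 0, 1, 2

step 1: normalize row 0 (÷1) = (1, 3, -1)
  row 1: subtract 1×row0 = (0, -4, 4)
  row 2: subtract 1×row0 = (0, -5, -2)
step 2: normalize row 1 (÷-4) = (0, 1, -1)
  row 0: subtract 3×row1 = (1, 0, 2)
  row 2: subtract -5×row1 = (0, 0, -7)
step 3: normalize row 2 (÷-7) = (0, 0, 1)
  row 0: subtract 2×row2 = (1, 0, 0)
  row 1: subtract -1×row2 = (0, 1, 0)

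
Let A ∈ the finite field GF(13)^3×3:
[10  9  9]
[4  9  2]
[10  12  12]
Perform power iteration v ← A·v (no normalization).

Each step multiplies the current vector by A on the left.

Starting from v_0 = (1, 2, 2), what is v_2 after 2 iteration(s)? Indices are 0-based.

v_2 = (7, 1, 12)

v_0 = (1, 2, 2).
v_1 = A·v_0 = (7, 0, 6).
v_2 = A·v_1 = (7, 1, 12).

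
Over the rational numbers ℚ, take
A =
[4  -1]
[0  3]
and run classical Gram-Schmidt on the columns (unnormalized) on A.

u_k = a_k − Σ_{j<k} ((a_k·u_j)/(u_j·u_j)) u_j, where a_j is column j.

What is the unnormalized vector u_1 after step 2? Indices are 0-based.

Step 1: u_0 = a_0 = (4, 0).
Step 2: u_1 = a_1 − (-1/4)·u_0 = (0, 3).

u_1 = (0, 3)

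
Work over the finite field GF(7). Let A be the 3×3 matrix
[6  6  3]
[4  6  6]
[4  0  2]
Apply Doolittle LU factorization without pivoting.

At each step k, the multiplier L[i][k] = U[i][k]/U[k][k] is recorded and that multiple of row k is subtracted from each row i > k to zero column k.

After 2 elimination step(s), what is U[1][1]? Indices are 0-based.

U[1][1] = 2

Step 1: pivot at (0,0) is 6.
  row1 ← row1 − (3)·row0  ⇒  L[1][0]=3, U row1=(0, 2, 4)
  row2 ← row2 − (3)·row0  ⇒  L[2][0]=3, U row2=(0, 3, 0)
Step 2: pivot at (1,1) is 2.
  row2 ← row2 − (5)·row1  ⇒  L[2][1]=5, U row2=(0, 0, 1)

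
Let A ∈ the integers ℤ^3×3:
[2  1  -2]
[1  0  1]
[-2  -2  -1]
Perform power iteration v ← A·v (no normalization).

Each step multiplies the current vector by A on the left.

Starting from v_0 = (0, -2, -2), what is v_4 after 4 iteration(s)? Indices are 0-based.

v_0 = (0, -2, -2).
v_1 = A·v_0 = (2, -2, 6).
v_2 = A·v_1 = (-10, 8, -6).
v_3 = A·v_2 = (0, -16, 10).
v_4 = A·v_3 = (-36, 10, 22).

v_4 = (-36, 10, 22)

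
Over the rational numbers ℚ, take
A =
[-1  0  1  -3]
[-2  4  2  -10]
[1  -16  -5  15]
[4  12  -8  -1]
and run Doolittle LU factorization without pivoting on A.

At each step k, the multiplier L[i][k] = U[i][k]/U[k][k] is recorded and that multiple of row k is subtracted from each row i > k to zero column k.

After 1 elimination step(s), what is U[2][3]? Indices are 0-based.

U[2][3] = 12

[col 0] pivot -1
  R1 -= 2*R0 → (0, 4, 0, -4)  (L[1][0] := 2)
  R2 -= -1*R0 → (0, -16, -4, 12)  (L[2][0] := -1)
  R3 -= -4*R0 → (0, 12, -4, -13)  (L[3][0] := -4)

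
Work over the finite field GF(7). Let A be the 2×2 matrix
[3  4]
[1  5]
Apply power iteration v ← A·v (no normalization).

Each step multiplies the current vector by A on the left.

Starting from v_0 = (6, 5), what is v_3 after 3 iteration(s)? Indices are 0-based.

v_3 = (2, 6)

v_0 = (6, 5).
v_1 = A·v_0 = (3, 3).
v_2 = A·v_1 = (0, 4).
v_3 = A·v_2 = (2, 6).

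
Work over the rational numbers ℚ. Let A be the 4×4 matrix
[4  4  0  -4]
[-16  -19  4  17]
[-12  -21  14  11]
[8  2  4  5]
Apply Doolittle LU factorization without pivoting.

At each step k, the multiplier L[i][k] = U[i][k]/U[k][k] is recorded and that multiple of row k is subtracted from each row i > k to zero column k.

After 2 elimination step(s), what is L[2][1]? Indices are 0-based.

Step 1: pivot at (0,0) is 4.
  row1 ← row1 − (-4)·row0  ⇒  L[1][0]=-4, U row1=(0, -3, 4, 1)
  row2 ← row2 − (-3)·row0  ⇒  L[2][0]=-3, U row2=(0, -9, 14, -1)
  row3 ← row3 − (2)·row0  ⇒  L[3][0]=2, U row3=(0, -6, 4, 13)
Step 2: pivot at (1,1) is -3.
  row2 ← row2 − (3)·row1  ⇒  L[2][1]=3, U row2=(0, 0, 2, -4)
  row3 ← row3 − (2)·row1  ⇒  L[3][1]=2, U row3=(0, 0, -4, 11)

L[2][1] = 3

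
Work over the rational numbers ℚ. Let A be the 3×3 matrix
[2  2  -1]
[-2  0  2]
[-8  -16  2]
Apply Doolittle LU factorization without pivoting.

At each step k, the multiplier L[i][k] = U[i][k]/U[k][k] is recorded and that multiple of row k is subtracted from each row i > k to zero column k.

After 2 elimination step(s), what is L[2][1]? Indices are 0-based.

[col 0] pivot 2
  R1 -= -1*R0 → (0, 2, 1)  (L[1][0] := -1)
  R2 -= -4*R0 → (0, -8, -2)  (L[2][0] := -4)
[col 1] pivot 2
  R2 -= -4*R1 → (0, 0, 2)  (L[2][1] := -4)

L[2][1] = -4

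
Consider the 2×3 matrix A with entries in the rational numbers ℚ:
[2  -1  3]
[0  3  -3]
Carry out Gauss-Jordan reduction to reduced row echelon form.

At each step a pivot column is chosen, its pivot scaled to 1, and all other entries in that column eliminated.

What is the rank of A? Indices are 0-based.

rank = 2

pivot(0,0)=2: scale R0 → (1, -1/2, 3/2)
pivot(1,1)=3: scale R1 → (0, 1, -1)
  clear (0,1): R0 −= (-1/2)R1 → (1, 0, 1)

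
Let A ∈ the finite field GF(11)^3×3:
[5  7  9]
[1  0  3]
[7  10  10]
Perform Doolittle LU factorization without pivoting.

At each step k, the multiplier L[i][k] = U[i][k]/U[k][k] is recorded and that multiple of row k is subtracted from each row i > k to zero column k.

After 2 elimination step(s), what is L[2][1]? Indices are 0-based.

L[2][1] = 3

k=0: U[0][0]=5
  eliminate (1,0): mult=9, new row 1: (0, 3, 10); set L[1][0]=9
  eliminate (2,0): mult=8, new row 2: (0, 9, 4); set L[2][0]=8
k=1: U[1][1]=3
  eliminate (2,1): mult=3, new row 2: (0, 0, 7); set L[2][1]=3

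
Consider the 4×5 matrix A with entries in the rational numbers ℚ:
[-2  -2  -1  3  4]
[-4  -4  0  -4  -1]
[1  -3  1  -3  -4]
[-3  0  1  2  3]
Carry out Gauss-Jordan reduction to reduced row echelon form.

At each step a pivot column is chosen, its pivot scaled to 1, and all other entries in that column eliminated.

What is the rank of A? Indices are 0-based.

rank = 4

[1] R0 /= -2  ⇒  (1, 1, 1/2, -3/2, -2)
     R1 -= -4·R0  ⇒  (0, 0, 2, -10, -9)
     R2 -= 1·R0  ⇒  (0, -4, 1/2, -3/2, -2)
     R3 -= -3·R0  ⇒  (0, 3, 5/2, -5/2, -3)
[2] R1 <-> R2
[2] R1 /= -4  ⇒  (0, 1, -1/8, 3/8, 1/2)
     R0 -= 1·R1  ⇒  (1, 0, 5/8, -15/8, -5/2)
     R3 -= 3·R1  ⇒  (0, 0, 23/8, -29/8, -9/2)
[3] R2 /= 2  ⇒  (0, 0, 1, -5, -9/2)
     R0 -= 5/8·R2  ⇒  (1, 0, 0, 5/4, 5/16)
     R1 -= -1/8·R2  ⇒  (0, 1, 0, -1/4, -1/16)
     R3 -= 23/8·R2  ⇒  (0, 0, 0, 43/4, 135/16)
[4] R3 /= 43/4  ⇒  (0, 0, 0, 1, 135/172)
     R0 -= 5/4·R3  ⇒  (1, 0, 0, 0, -115/172)
     R1 -= -1/4·R3  ⇒  (0, 1, 0, 0, 23/172)
     R2 -= -5·R3  ⇒  (0, 0, 1, 0, -99/172)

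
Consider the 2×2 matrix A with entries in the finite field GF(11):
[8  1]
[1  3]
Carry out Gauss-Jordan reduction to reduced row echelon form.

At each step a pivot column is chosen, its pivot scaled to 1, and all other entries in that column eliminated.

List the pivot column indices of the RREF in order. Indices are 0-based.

pivot columns: 0, 1

pivot(0,0)=8: scale R0 → (1, 7)
  clear (1,0): R1 −= (1)R0 → (0, 7)
pivot(1,1)=7: scale R1 → (0, 1)
  clear (0,1): R0 −= (7)R1 → (1, 0)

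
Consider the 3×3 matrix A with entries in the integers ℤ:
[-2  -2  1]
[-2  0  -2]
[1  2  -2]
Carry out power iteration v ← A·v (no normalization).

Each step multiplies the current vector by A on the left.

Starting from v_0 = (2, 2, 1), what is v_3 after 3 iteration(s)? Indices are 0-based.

v_0 = (2, 2, 1).
v_1 = A·v_0 = (-7, -6, 4).
v_2 = A·v_1 = (30, 6, -27).
v_3 = A·v_2 = (-99, -6, 96).

v_3 = (-99, -6, 96)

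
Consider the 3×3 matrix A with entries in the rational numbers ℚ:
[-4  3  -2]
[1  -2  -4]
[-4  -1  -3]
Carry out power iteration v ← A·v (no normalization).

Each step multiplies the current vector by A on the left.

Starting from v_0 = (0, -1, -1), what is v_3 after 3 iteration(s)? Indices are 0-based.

v_3 = (-115, 128, 15)

v_0 = (0, -1, -1).
v_1 = A·v_0 = (-1, 6, 4).
v_2 = A·v_1 = (14, -29, -14).
v_3 = A·v_2 = (-115, 128, 15).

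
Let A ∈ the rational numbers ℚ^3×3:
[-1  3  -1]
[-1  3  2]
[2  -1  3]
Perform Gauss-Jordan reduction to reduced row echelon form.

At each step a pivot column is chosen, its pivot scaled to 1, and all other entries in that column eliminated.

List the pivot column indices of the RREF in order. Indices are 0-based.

step 1: normalize row 0 (÷-1) = (1, -3, 1)
  row 1: subtract -1×row0 = (0, 0, 3)
  row 2: subtract 2×row0 = (0, 5, 1)
step 2: exchange rows 1,2
step 2: normalize row 1 (÷5) = (0, 1, 1/5)
  row 0: subtract -3×row1 = (1, 0, 8/5)
step 3: normalize row 2 (÷3) = (0, 0, 1)
  row 0: subtract 8/5×row2 = (1, 0, 0)
  row 1: subtract 1/5×row2 = (0, 1, 0)

pivot columns: 0, 1, 2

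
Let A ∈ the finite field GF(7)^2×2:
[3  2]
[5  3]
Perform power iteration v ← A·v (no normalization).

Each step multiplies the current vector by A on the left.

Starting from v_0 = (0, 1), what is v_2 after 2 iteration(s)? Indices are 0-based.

v_2 = (5, 5)

v_0 = (0, 1).
v_1 = A·v_0 = (2, 3).
v_2 = A·v_1 = (5, 5).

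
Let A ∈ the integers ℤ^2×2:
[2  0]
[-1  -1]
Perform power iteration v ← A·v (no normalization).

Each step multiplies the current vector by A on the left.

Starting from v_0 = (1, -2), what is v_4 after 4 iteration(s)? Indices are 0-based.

v_4 = (16, -7)

v_0 = (1, -2).
v_1 = A·v_0 = (2, 1).
v_2 = A·v_1 = (4, -3).
v_3 = A·v_2 = (8, -1).
v_4 = A·v_3 = (16, -7).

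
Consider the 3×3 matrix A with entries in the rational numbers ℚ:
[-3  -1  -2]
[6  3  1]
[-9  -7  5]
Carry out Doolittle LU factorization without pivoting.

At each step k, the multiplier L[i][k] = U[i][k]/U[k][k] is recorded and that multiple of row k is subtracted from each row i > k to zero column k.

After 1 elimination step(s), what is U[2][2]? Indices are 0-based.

Step 1: pivot at (0,0) is -3.
  row1 ← row1 − (-2)·row0  ⇒  L[1][0]=-2, U row1=(0, 1, -3)
  row2 ← row2 − (3)·row0  ⇒  L[2][0]=3, U row2=(0, -4, 11)

U[2][2] = 11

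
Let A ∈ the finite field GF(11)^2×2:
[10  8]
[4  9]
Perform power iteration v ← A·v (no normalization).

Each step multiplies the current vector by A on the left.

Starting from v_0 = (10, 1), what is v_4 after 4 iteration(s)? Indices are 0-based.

v_4 = (3, 3)

v_0 = (10, 1).
v_1 = A·v_0 = (9, 5).
v_2 = A·v_1 = (9, 4).
v_3 = A·v_2 = (1, 6).
v_4 = A·v_3 = (3, 3).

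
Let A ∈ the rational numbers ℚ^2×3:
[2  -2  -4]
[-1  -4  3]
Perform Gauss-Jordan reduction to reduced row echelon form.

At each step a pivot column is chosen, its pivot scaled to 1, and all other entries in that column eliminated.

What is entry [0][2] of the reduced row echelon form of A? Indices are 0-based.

[1] R0 /= 2  ⇒  (1, -1, -2)
     R1 -= -1·R0  ⇒  (0, -5, 1)
[2] R1 /= -5  ⇒  (0, 1, -1/5)
     R0 -= -1·R1  ⇒  (1, 0, -11/5)

M[0][2] = -11/5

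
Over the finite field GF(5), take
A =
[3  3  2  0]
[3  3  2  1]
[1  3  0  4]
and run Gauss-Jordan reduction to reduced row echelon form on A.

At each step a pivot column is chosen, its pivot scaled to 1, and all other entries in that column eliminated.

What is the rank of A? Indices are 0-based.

step 1: normalize row 0 (÷3) = (1, 1, 4, 0)
  row 1: subtract 3×row0 = (0, 0, 0, 1)
  row 2: subtract 1×row0 = (0, 2, 1, 4)
step 2: exchange rows 1,2
step 2: normalize row 1 (÷2) = (0, 1, 3, 2)
  row 0: subtract 1×row1 = (1, 0, 1, 3)
skip col 2 (zero from row 2)
step 3: normalize row 2 (÷1) = (0, 0, 0, 1)
  row 0: subtract 3×row2 = (1, 0, 1, 0)
  row 1: subtract 2×row2 = (0, 1, 3, 0)

rank = 3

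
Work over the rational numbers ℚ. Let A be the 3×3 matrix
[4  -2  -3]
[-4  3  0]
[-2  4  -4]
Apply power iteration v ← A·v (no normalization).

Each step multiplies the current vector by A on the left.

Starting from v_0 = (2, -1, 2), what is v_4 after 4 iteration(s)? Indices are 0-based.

v_4 = (3854, -3097, -1112)

v_0 = (2, -1, 2).
v_1 = A·v_0 = (4, -11, -16).
v_2 = A·v_1 = (86, -49, 12).
v_3 = A·v_2 = (406, -491, -416).
v_4 = A·v_3 = (3854, -3097, -1112).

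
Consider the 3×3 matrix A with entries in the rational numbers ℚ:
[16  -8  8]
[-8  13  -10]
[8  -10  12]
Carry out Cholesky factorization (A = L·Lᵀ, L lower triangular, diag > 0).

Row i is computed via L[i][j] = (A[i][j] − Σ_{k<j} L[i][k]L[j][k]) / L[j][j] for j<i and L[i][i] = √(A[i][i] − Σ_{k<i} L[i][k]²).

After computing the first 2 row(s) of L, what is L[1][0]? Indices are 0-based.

L[1][0] = -2

Step 1: L[0][0] = √(16) = 4.
  L[1][0] = (-8) / L[0][0] = -2.
Step 2: L[1][1] = √(9) = 3.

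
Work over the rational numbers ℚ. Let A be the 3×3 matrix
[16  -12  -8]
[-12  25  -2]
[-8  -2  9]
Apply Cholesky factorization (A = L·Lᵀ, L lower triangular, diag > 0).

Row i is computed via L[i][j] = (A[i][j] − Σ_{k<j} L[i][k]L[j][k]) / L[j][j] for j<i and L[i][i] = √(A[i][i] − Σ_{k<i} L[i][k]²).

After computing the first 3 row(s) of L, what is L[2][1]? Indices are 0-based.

L[2][1] = -2

Step 1: L[0][0] = √(16) = 4.
  L[1][0] = (-12) / L[0][0] = -3.
Step 2: L[1][1] = √(16) = 4.
  L[2][0] = (-8) / L[0][0] = -2.
  L[2][1] = (-8) / L[1][1] = -2.
Step 3: L[2][2] = √(1) = 1.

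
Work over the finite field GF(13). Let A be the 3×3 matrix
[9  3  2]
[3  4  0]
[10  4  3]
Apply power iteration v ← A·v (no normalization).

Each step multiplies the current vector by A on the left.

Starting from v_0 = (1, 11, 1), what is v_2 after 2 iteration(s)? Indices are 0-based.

v_2 = (1, 8, 6)

v_0 = (1, 11, 1).
v_1 = A·v_0 = (5, 8, 5).
v_2 = A·v_1 = (1, 8, 6).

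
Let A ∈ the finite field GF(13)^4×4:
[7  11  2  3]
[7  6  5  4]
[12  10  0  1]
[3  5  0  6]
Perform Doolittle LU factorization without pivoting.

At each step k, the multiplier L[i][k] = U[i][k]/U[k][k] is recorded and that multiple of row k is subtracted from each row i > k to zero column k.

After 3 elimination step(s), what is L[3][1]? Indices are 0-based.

k=0: U[0][0]=7
  eliminate (1,0): mult=1, new row 1: (0, 8, 3, 1); set L[1][0]=1
  eliminate (2,0): mult=11, new row 2: (0, 6, 4, 7); set L[2][0]=11
  eliminate (3,0): mult=6, new row 3: (0, 4, 1, 1); set L[3][0]=6
k=1: U[1][1]=8
  eliminate (2,1): mult=4, new row 2: (0, 0, 5, 3); set L[2][1]=4
  eliminate (3,1): mult=7, new row 3: (0, 0, 6, 7); set L[3][1]=7
k=2: U[2][2]=5
  eliminate (3,2): mult=9, new row 3: (0, 0, 0, 6); set L[3][2]=9

L[3][1] = 7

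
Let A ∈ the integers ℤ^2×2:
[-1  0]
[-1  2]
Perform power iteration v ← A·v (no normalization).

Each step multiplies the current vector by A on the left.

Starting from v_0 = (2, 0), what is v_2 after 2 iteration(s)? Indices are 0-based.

v_2 = (2, -2)

v_0 = (2, 0).
v_1 = A·v_0 = (-2, -2).
v_2 = A·v_1 = (2, -2).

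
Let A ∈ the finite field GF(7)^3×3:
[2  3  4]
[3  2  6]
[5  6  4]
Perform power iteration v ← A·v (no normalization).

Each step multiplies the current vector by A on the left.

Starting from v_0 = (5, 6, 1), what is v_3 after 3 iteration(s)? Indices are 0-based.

v_3 = (4, 5, 3)

v_0 = (5, 6, 1).
v_1 = A·v_0 = (4, 5, 2).
v_2 = A·v_1 = (3, 6, 2).
v_3 = A·v_2 = (4, 5, 3).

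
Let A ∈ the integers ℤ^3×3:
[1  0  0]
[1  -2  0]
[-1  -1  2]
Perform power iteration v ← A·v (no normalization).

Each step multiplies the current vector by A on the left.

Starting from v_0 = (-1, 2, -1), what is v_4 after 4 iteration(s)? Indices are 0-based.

v_0 = (-1, 2, -1).
v_1 = A·v_0 = (-1, -5, -3).
v_2 = A·v_1 = (-1, 9, 0).
v_3 = A·v_2 = (-1, -19, -8).
v_4 = A·v_3 = (-1, 37, 4).

v_4 = (-1, 37, 4)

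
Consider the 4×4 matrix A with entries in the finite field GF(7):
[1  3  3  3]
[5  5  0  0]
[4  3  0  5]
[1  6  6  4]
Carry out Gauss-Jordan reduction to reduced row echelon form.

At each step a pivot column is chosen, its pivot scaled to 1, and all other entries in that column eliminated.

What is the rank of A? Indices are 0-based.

rank = 4

pivot(0,0)=1: scale R0 → (1, 3, 3, 3)
  clear (1,0): R1 −= (5)R0 → (0, 4, 6, 6)
  clear (2,0): R2 −= (4)R0 → (0, 5, 2, 0)
  clear (3,0): R3 −= (1)R0 → (0, 3, 3, 1)
pivot(1,1)=4: scale R1 → (0, 1, 5, 5)
  clear (0,1): R0 −= (3)R1 → (1, 0, 2, 2)
  clear (2,1): R2 −= (5)R1 → (0, 0, 5, 3)
  clear (3,1): R3 −= (3)R1 → (0, 0, 2, 0)
pivot(2,2)=5: scale R2 → (0, 0, 1, 2)
  clear (0,2): R0 −= (2)R2 → (1, 0, 0, 5)
  clear (1,2): R1 −= (5)R2 → (0, 1, 0, 2)
  clear (3,2): R3 −= (2)R2 → (0, 0, 0, 3)
pivot(3,3)=3: scale R3 → (0, 0, 0, 1)
  clear (0,3): R0 −= (5)R3 → (1, 0, 0, 0)
  clear (1,3): R1 −= (2)R3 → (0, 1, 0, 0)
  clear (2,3): R2 −= (2)R3 → (0, 0, 1, 0)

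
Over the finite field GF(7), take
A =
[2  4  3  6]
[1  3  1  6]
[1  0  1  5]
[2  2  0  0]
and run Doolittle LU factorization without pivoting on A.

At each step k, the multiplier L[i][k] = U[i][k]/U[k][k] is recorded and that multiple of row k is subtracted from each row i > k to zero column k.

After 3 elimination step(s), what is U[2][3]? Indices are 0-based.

U[2][3] = 1

Step 1: pivot at (0,0) is 2.
  row1 ← row1 − (4)·row0  ⇒  L[1][0]=4, U row1=(0, 1, 3, 3)
  row2 ← row2 − (4)·row0  ⇒  L[2][0]=4, U row2=(0, 5, 3, 2)
  row3 ← row3 − (1)·row0  ⇒  L[3][0]=1, U row3=(0, 5, 4, 1)
Step 2: pivot at (1,1) is 1.
  row2 ← row2 − (5)·row1  ⇒  L[2][1]=5, U row2=(0, 0, 2, 1)
  row3 ← row3 − (5)·row1  ⇒  L[3][1]=5, U row3=(0, 0, 3, 0)
Step 3: pivot at (2,2) is 2.
  row3 ← row3 − (5)·row2  ⇒  L[3][2]=5, U row3=(0, 0, 0, 2)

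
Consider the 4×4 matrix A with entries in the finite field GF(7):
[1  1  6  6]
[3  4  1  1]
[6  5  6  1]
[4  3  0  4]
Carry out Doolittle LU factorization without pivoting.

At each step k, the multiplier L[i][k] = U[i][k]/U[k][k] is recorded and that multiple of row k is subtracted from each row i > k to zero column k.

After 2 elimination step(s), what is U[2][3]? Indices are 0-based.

U[2][3] = 4

[col 0] pivot 1
  R1 -= 3*R0 → (0, 1, 4, 4)  (L[1][0] := 3)
  R2 -= 6*R0 → (0, 6, 5, 0)  (L[2][0] := 6)
  R3 -= 4*R0 → (0, 6, 4, 1)  (L[3][0] := 4)
[col 1] pivot 1
  R2 -= 6*R1 → (0, 0, 2, 4)  (L[2][1] := 6)
  R3 -= 6*R1 → (0, 0, 1, 5)  (L[3][1] := 6)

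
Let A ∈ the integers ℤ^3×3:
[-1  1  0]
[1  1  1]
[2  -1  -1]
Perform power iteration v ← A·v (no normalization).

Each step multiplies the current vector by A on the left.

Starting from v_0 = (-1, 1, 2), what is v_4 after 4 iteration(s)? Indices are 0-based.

v_4 = (7, -1, -2)

v_0 = (-1, 1, 2).
v_1 = A·v_0 = (2, 2, -5).
v_2 = A·v_1 = (0, -1, 7).
v_3 = A·v_2 = (-1, 6, -6).
v_4 = A·v_3 = (7, -1, -2).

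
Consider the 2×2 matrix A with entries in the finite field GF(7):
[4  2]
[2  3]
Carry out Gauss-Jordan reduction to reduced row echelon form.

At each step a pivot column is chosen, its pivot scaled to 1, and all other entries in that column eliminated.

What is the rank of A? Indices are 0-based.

rank = 2

[1] R0 /= 4  ⇒  (1, 4)
     R1 -= 2·R0  ⇒  (0, 2)
[2] R1 /= 2  ⇒  (0, 1)
     R0 -= 4·R1  ⇒  (1, 0)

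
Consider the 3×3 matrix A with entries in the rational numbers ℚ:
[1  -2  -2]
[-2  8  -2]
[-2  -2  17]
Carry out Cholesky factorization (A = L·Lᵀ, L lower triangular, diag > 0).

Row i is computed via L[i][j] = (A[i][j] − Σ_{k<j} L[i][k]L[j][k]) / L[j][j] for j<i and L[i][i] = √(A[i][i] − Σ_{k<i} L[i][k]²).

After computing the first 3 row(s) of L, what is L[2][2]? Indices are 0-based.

L[2][2] = 2

Step 1: L[0][0] = √(1) = 1.
  L[1][0] = (-2) / L[0][0] = -2.
Step 2: L[1][1] = √(4) = 2.
  L[2][0] = (-2) / L[0][0] = -2.
  L[2][1] = (-6) / L[1][1] = -3.
Step 3: L[2][2] = √(4) = 2.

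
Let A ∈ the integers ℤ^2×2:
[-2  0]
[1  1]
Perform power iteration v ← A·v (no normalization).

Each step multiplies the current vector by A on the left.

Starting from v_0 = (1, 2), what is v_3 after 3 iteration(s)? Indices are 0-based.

v_3 = (-8, 5)

v_0 = (1, 2).
v_1 = A·v_0 = (-2, 3).
v_2 = A·v_1 = (4, 1).
v_3 = A·v_2 = (-8, 5).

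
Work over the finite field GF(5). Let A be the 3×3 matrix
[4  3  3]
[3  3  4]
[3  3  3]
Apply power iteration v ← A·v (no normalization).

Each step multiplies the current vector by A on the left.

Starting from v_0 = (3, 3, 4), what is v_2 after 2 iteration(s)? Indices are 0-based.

v_0 = (3, 3, 4).
v_1 = A·v_0 = (3, 4, 0).
v_2 = A·v_1 = (4, 1, 1).

v_2 = (4, 1, 1)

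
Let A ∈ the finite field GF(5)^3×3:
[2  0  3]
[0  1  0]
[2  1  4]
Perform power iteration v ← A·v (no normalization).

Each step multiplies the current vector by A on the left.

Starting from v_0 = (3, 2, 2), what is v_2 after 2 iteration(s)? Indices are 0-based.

v_0 = (3, 2, 2).
v_1 = A·v_0 = (2, 2, 1).
v_2 = A·v_1 = (2, 2, 0).

v_2 = (2, 2, 0)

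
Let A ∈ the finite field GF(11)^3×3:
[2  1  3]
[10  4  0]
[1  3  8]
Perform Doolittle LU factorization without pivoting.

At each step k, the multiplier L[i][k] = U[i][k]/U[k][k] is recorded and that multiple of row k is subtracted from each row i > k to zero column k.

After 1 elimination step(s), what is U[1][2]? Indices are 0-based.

Step 1: pivot at (0,0) is 2.
  row1 ← row1 − (5)·row0  ⇒  L[1][0]=5, U row1=(0, 10, 7)
  row2 ← row2 − (6)·row0  ⇒  L[2][0]=6, U row2=(0, 8, 1)

U[1][2] = 7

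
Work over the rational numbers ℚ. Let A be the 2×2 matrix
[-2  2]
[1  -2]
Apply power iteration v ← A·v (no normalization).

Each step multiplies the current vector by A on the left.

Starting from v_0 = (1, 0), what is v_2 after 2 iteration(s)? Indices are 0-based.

v_2 = (6, -4)

v_0 = (1, 0).
v_1 = A·v_0 = (-2, 1).
v_2 = A·v_1 = (6, -4).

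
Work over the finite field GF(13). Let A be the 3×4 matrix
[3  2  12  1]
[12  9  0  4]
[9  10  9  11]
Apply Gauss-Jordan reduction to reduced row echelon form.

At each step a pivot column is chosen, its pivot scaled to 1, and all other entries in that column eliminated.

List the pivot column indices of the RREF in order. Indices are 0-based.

pivot columns: 0, 1, 2

[1] R0 /= 3  ⇒  (1, 5, 4, 9)
     R1 -= 12·R0  ⇒  (0, 1, 4, 0)
     R2 -= 9·R0  ⇒  (0, 4, 12, 8)
[2] R1 /= 1  ⇒  (0, 1, 4, 0)
     R0 -= 5·R1  ⇒  (1, 0, 10, 9)
     R2 -= 4·R1  ⇒  (0, 0, 9, 8)
[3] R2 /= 9  ⇒  (0, 0, 1, 11)
     R0 -= 10·R2  ⇒  (1, 0, 0, 3)
     R1 -= 4·R2  ⇒  (0, 1, 0, 8)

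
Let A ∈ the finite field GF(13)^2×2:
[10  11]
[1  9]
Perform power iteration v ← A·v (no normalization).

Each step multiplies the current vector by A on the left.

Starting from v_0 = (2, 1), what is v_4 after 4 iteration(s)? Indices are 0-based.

v_4 = (1, 12)

v_0 = (2, 1).
v_1 = A·v_0 = (5, 11).
v_2 = A·v_1 = (2, 0).
v_3 = A·v_2 = (7, 2).
v_4 = A·v_3 = (1, 12).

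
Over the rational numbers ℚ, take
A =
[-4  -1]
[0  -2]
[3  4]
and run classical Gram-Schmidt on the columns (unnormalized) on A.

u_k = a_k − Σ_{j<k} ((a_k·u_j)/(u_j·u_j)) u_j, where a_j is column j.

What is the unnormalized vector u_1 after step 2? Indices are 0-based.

u_1 = (39/25, -2, 52/25)

Step 1: u_0 = a_0 = (-4, 0, 3).
Step 2: u_1 = a_1 − (16/25)·u_0 = (39/25, -2, 52/25).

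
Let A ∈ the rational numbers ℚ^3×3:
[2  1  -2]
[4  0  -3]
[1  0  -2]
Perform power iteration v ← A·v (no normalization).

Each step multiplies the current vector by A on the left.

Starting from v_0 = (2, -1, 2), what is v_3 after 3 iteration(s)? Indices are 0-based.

v_3 = (4, 7, -2)

v_0 = (2, -1, 2).
v_1 = A·v_0 = (-1, 2, -2).
v_2 = A·v_1 = (4, 2, 3).
v_3 = A·v_2 = (4, 7, -2).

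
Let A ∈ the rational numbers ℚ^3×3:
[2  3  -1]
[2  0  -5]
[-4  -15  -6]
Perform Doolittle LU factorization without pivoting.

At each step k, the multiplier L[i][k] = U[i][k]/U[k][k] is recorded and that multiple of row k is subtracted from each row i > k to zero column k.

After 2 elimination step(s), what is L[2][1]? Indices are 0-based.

L[2][1] = 3

[col 0] pivot 2
  R1 -= 1*R0 → (0, -3, -4)  (L[1][0] := 1)
  R2 -= -2*R0 → (0, -9, -8)  (L[2][0] := -2)
[col 1] pivot -3
  R2 -= 3*R1 → (0, 0, 4)  (L[2][1] := 3)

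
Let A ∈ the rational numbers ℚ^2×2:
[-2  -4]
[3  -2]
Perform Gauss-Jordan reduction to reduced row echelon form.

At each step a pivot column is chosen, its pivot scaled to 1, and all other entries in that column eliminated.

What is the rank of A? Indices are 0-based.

[1] R0 /= -2  ⇒  (1, 2)
     R1 -= 3·R0  ⇒  (0, -8)
[2] R1 /= -8  ⇒  (0, 1)
     R0 -= 2·R1  ⇒  (1, 0)

rank = 2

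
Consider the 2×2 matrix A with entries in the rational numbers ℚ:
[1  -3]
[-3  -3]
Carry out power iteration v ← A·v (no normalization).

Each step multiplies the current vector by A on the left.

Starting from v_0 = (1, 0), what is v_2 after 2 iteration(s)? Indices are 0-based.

v_0 = (1, 0).
v_1 = A·v_0 = (1, -3).
v_2 = A·v_1 = (10, 6).

v_2 = (10, 6)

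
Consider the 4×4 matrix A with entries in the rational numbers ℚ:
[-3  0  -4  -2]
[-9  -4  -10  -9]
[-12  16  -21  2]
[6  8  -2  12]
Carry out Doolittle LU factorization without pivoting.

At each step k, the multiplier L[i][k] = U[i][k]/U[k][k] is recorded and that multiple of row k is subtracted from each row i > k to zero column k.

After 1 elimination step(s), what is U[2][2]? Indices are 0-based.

[col 0] pivot -3
  R1 -= 3*R0 → (0, -4, 2, -3)  (L[1][0] := 3)
  R2 -= 4*R0 → (0, 16, -5, 10)  (L[2][0] := 4)
  R3 -= -2*R0 → (0, 8, -10, 8)  (L[3][0] := -2)

U[2][2] = -5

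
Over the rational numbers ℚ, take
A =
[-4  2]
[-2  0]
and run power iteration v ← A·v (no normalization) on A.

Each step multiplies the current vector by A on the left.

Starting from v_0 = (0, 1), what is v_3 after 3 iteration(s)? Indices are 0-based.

v_3 = (24, 16)

v_0 = (0, 1).
v_1 = A·v_0 = (2, 0).
v_2 = A·v_1 = (-8, -4).
v_3 = A·v_2 = (24, 16).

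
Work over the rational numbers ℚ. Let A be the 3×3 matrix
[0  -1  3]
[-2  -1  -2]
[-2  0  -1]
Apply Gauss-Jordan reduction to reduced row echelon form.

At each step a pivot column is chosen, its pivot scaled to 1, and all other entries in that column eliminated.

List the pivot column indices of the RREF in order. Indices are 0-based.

pivot columns: 0, 1, 2

pivot(0,0): swap R0↔R1
pivot(0,0)=-2: scale R0 → (1, 1/2, 1)
  clear (2,0): R2 −= (-2)R0 → (0, 1, 1)
pivot(1,1)=-1: scale R1 → (0, 1, -3)
  clear (0,1): R0 −= (1/2)R1 → (1, 0, 5/2)
  clear (2,1): R2 −= (1)R1 → (0, 0, 4)
pivot(2,2)=4: scale R2 → (0, 0, 1)
  clear (0,2): R0 −= (5/2)R2 → (1, 0, 0)
  clear (1,2): R1 −= (-3)R2 → (0, 1, 0)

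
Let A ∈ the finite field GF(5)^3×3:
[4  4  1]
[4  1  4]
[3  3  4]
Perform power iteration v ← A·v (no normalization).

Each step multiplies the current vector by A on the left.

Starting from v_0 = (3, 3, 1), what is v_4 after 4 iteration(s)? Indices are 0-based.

v_0 = (3, 3, 1).
v_1 = A·v_0 = (0, 4, 2).
v_2 = A·v_1 = (3, 2, 0).
v_3 = A·v_2 = (0, 4, 0).
v_4 = A·v_3 = (1, 4, 2).

v_4 = (1, 4, 2)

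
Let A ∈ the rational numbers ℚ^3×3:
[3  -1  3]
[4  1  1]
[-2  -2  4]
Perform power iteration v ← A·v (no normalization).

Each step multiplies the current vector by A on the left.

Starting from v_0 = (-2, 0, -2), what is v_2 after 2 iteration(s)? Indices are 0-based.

v_2 = (-38, -62, 28)

v_0 = (-2, 0, -2).
v_1 = A·v_0 = (-12, -10, -4).
v_2 = A·v_1 = (-38, -62, 28).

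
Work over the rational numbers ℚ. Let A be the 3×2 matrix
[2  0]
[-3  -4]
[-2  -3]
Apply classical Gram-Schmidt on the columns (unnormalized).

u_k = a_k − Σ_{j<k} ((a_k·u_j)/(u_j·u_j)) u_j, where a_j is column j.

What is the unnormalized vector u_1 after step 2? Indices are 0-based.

u_1 = (-36/17, -14/17, -15/17)

Step 1: u_0 = a_0 = (2, -3, -2).
Step 2: u_1 = a_1 − (18/17)·u_0 = (-36/17, -14/17, -15/17).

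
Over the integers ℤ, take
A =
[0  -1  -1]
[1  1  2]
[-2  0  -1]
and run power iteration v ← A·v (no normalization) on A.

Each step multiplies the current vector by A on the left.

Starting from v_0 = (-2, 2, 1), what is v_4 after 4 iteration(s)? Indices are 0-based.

v_4 = (-13, 12, 9)

v_0 = (-2, 2, 1).
v_1 = A·v_0 = (-3, 2, 3).
v_2 = A·v_1 = (-5, 5, 3).
v_3 = A·v_2 = (-8, 6, 7).
v_4 = A·v_3 = (-13, 12, 9).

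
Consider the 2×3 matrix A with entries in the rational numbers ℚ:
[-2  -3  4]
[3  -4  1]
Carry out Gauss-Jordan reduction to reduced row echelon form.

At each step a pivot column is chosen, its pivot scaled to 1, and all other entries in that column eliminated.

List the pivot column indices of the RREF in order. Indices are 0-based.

step 1: normalize row 0 (÷-2) = (1, 3/2, -2)
  row 1: subtract 3×row0 = (0, -17/2, 7)
step 2: normalize row 1 (÷-17/2) = (0, 1, -14/17)
  row 0: subtract 3/2×row1 = (1, 0, -13/17)

pivot columns: 0, 1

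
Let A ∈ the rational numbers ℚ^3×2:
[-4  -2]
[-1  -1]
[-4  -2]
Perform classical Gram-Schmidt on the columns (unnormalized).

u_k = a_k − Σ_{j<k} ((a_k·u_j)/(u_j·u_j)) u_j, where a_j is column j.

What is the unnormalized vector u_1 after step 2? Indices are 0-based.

u_1 = (2/33, -16/33, 2/33)

Step 1: u_0 = a_0 = (-4, -1, -4).
Step 2: u_1 = a_1 − (17/33)·u_0 = (2/33, -16/33, 2/33).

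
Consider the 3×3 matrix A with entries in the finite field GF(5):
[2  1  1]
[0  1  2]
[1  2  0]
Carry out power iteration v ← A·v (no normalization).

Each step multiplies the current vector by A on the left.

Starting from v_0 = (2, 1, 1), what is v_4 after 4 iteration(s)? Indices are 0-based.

v_4 = (3, 2, 1)

v_0 = (2, 1, 1).
v_1 = A·v_0 = (1, 3, 4).
v_2 = A·v_1 = (4, 1, 2).
v_3 = A·v_2 = (1, 0, 1).
v_4 = A·v_3 = (3, 2, 1).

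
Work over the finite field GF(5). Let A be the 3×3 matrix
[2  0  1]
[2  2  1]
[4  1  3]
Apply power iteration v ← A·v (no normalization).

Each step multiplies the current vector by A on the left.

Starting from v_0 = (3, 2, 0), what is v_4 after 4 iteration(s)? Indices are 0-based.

v_4 = (4, 4, 1)

v_0 = (3, 2, 0).
v_1 = A·v_0 = (1, 0, 4).
v_2 = A·v_1 = (1, 1, 1).
v_3 = A·v_2 = (3, 0, 3).
v_4 = A·v_3 = (4, 4, 1).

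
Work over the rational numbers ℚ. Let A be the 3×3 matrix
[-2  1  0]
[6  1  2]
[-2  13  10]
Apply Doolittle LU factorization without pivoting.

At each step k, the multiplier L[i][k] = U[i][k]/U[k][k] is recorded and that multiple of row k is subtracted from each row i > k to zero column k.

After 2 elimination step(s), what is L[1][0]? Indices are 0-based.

L[1][0] = -3

[col 0] pivot -2
  R1 -= -3*R0 → (0, 4, 2)  (L[1][0] := -3)
  R2 -= 1*R0 → (0, 12, 10)  (L[2][0] := 1)
[col 1] pivot 4
  R2 -= 3*R1 → (0, 0, 4)  (L[2][1] := 3)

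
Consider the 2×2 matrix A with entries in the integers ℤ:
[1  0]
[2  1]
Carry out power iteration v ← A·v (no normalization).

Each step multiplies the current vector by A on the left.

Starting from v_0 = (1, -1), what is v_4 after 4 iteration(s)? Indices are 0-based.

v_0 = (1, -1).
v_1 = A·v_0 = (1, 1).
v_2 = A·v_1 = (1, 3).
v_3 = A·v_2 = (1, 5).
v_4 = A·v_3 = (1, 7).

v_4 = (1, 7)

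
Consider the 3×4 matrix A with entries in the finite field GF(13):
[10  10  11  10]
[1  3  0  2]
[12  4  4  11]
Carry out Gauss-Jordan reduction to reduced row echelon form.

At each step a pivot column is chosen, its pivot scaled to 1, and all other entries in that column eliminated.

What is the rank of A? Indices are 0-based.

rank = 3

step 1: normalize row 0 (÷10) = (1, 1, 5, 1)
  row 1: subtract 1×row0 = (0, 2, 8, 1)
  row 2: subtract 12×row0 = (0, 5, 9, 12)
step 2: normalize row 1 (÷2) = (0, 1, 4, 7)
  row 0: subtract 1×row1 = (1, 0, 1, 7)
  row 2: subtract 5×row1 = (0, 0, 2, 3)
step 3: normalize row 2 (÷2) = (0, 0, 1, 8)
  row 0: subtract 1×row2 = (1, 0, 0, 12)
  row 1: subtract 4×row2 = (0, 1, 0, 1)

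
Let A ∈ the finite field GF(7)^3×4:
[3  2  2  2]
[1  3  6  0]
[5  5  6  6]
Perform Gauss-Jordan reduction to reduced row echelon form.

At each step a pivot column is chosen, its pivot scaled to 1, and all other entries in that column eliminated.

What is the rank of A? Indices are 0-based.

rank = 3

[1] R0 /= 3  ⇒  (1, 3, 3, 3)
     R1 -= 1·R0  ⇒  (0, 0, 3, 4)
     R2 -= 5·R0  ⇒  (0, 4, 5, 5)
[2] R1 <-> R2
[2] R1 /= 4  ⇒  (0, 1, 3, 3)
     R0 -= 3·R1  ⇒  (1, 0, 1, 1)
[3] R2 /= 3  ⇒  (0, 0, 1, 6)
     R0 -= 1·R2  ⇒  (1, 0, 0, 2)
     R1 -= 3·R2  ⇒  (0, 1, 0, 6)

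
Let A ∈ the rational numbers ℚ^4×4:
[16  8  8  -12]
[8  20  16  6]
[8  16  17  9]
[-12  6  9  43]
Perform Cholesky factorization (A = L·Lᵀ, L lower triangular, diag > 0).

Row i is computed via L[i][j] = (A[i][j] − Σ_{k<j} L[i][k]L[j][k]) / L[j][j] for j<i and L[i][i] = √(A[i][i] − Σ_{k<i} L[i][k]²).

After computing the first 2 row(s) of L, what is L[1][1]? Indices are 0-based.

Step 1: L[0][0] = √(16) = 4.
  L[1][0] = (8) / L[0][0] = 2.
Step 2: L[1][1] = √(16) = 4.

L[1][1] = 4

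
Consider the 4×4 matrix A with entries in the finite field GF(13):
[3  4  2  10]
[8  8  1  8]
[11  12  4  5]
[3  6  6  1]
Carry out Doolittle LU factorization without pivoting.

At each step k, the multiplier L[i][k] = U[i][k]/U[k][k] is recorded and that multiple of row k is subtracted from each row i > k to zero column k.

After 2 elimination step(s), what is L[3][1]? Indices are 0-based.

Step 1: pivot at (0,0) is 3.
  row1 ← row1 − (7)·row0  ⇒  L[1][0]=7, U row1=(0, 6, 0, 3)
  row2 ← row2 − (8)·row0  ⇒  L[2][0]=8, U row2=(0, 6, 1, 3)
  row3 ← row3 − (1)·row0  ⇒  L[3][0]=1, U row3=(0, 2, 4, 4)
Step 2: pivot at (1,1) is 6.
  row2 ← row2 − (1)·row1  ⇒  L[2][1]=1, U row2=(0, 0, 1, 0)
  row3 ← row3 − (9)·row1  ⇒  L[3][1]=9, U row3=(0, 0, 4, 3)

L[3][1] = 9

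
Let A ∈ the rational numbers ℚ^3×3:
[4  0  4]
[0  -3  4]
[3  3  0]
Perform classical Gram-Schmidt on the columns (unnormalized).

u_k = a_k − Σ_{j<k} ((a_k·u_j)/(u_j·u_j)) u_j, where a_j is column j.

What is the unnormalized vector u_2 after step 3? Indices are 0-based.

u_2 = (-12/41, 16/41, 16/41)

Step 1: u_0 = a_0 = (4, 0, 3).
Step 2: u_1 = a_1 − (9/25)·u_0 = (-36/25, -3, 48/25).
Step 3: u_2 = a_2 − (16/25)·u_0 − (-148/123)·u_1 = (-12/41, 16/41, 16/41).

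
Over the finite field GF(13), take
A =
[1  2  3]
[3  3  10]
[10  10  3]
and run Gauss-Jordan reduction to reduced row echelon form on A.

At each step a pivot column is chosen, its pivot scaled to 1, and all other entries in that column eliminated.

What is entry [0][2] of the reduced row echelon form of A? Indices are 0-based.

M[0][2] = 8

pivot(0,0)=1: scale R0 → (1, 2, 3)
  clear (1,0): R1 −= (3)R0 → (0, 10, 1)
  clear (2,0): R2 −= (10)R0 → (0, 3, 12)
pivot(1,1)=10: scale R1 → (0, 1, 4)
  clear (0,1): R0 −= (2)R1 → (1, 0, 8)
  clear (2,1): R2 −= (3)R1 → (0, 0, 0)
col 2: no nonzero at/below row 2; advance.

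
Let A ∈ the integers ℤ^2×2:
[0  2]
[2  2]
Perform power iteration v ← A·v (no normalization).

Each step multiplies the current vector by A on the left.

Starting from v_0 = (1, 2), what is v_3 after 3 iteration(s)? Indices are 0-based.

v_3 = (40, 64)

v_0 = (1, 2).
v_1 = A·v_0 = (4, 6).
v_2 = A·v_1 = (12, 20).
v_3 = A·v_2 = (40, 64).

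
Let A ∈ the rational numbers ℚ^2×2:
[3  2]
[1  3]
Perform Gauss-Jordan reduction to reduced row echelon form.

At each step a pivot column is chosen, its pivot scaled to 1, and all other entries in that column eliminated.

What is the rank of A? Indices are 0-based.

rank = 2

step 1: normalize row 0 (÷3) = (1, 2/3)
  row 1: subtract 1×row0 = (0, 7/3)
step 2: normalize row 1 (÷7/3) = (0, 1)
  row 0: subtract 2/3×row1 = (1, 0)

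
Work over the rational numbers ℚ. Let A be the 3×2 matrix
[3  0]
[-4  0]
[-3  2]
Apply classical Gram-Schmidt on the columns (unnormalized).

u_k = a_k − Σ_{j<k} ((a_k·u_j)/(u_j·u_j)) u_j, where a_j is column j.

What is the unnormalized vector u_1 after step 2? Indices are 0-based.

Step 1: u_0 = a_0 = (3, -4, -3).
Step 2: u_1 = a_1 − (-3/17)·u_0 = (9/17, -12/17, 25/17).

u_1 = (9/17, -12/17, 25/17)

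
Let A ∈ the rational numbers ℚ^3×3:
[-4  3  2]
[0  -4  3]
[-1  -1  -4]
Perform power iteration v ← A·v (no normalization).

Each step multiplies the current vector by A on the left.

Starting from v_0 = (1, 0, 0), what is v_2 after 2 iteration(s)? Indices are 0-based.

v_2 = (14, -3, 8)

v_0 = (1, 0, 0).
v_1 = A·v_0 = (-4, 0, -1).
v_2 = A·v_1 = (14, -3, 8).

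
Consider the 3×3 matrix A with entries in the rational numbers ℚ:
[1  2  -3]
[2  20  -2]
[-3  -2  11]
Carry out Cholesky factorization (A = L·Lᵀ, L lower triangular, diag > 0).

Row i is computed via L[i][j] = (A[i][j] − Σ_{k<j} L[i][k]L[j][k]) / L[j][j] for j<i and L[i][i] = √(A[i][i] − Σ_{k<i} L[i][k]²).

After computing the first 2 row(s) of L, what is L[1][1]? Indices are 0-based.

L[1][1] = 4

Step 1: L[0][0] = √(1) = 1.
  L[1][0] = (2) / L[0][0] = 2.
Step 2: L[1][1] = √(16) = 4.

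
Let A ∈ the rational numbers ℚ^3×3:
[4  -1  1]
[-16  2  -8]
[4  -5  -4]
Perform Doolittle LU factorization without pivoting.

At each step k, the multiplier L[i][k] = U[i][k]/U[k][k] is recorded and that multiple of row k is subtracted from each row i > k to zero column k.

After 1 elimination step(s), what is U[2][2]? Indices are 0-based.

Step 1: pivot at (0,0) is 4.
  row1 ← row1 − (-4)·row0  ⇒  L[1][0]=-4, U row1=(0, -2, -4)
  row2 ← row2 − (1)·row0  ⇒  L[2][0]=1, U row2=(0, -4, -5)

U[2][2] = -5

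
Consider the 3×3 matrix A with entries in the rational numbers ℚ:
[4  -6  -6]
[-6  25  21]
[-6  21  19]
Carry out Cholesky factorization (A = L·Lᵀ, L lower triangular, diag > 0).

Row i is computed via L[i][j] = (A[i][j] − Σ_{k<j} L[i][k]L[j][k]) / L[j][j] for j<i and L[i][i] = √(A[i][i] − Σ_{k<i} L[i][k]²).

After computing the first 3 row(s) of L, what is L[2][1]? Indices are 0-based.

Step 1: L[0][0] = √(4) = 2.
  L[1][0] = (-6) / L[0][0] = -3.
Step 2: L[1][1] = √(16) = 4.
  L[2][0] = (-6) / L[0][0] = -3.
  L[2][1] = (12) / L[1][1] = 3.
Step 3: L[2][2] = √(1) = 1.

L[2][1] = 3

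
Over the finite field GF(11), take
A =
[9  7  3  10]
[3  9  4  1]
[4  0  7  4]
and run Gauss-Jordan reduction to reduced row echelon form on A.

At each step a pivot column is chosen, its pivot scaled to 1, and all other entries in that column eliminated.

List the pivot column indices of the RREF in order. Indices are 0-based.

pivot(0,0)=9: scale R0 → (1, 2, 4, 6)
  clear (1,0): R1 −= (3)R0 → (0, 3, 3, 5)
  clear (2,0): R2 −= (4)R0 → (0, 3, 2, 2)
pivot(1,1)=3: scale R1 → (0, 1, 1, 9)
  clear (0,1): R0 −= (2)R1 → (1, 0, 2, 10)
  clear (2,1): R2 −= (3)R1 → (0, 0, 10, 8)
pivot(2,2)=10: scale R2 → (0, 0, 1, 3)
  clear (0,2): R0 −= (2)R2 → (1, 0, 0, 4)
  clear (1,2): R1 −= (1)R2 → (0, 1, 0, 6)

pivot columns: 0, 1, 2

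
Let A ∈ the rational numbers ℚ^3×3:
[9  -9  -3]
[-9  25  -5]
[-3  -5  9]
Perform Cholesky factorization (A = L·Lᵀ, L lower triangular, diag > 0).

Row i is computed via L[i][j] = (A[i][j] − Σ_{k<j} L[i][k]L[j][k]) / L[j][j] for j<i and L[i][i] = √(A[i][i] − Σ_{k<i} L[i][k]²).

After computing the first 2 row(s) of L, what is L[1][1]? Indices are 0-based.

Step 1: L[0][0] = √(9) = 3.
  L[1][0] = (-9) / L[0][0] = -3.
Step 2: L[1][1] = √(16) = 4.

L[1][1] = 4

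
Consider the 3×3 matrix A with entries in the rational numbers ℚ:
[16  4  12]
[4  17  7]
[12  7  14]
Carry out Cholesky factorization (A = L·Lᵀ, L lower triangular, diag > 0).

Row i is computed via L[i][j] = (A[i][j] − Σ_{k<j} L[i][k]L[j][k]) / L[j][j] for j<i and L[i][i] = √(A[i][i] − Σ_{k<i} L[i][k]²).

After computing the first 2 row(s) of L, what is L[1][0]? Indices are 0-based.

L[1][0] = 1

Step 1: L[0][0] = √(16) = 4.
  L[1][0] = (4) / L[0][0] = 1.
Step 2: L[1][1] = √(16) = 4.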